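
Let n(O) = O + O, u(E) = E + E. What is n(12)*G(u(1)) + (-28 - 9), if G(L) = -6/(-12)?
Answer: -25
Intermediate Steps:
u(E) = 2*E
n(O) = 2*O
G(L) = ½ (G(L) = -6*(-1/12) = ½)
n(12)*G(u(1)) + (-28 - 9) = (2*12)*(½) + (-28 - 9) = 24*(½) - 37 = 12 - 37 = -25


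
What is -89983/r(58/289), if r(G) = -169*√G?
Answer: 1529711*√58/9802 ≈ 1188.5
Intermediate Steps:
-89983/r(58/289) = -89983*(-17*√58/9802) = -(-1529711)*√58/9802 = 1529711*√58/9802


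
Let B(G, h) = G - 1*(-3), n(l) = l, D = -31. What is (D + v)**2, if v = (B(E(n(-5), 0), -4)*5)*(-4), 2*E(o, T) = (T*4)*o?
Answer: 8281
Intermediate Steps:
E(o, T) = 2*T*o (E(o, T) = ((T*4)*o)/2 = ((4*T)*o)/2 = (4*T*o)/2 = 2*T*o)
B(G, h) = 3 + G (B(G, h) = G + 3 = 3 + G)
v = -60 (v = ((3 + 2*0*(-5))*5)*(-4) = ((3 + 0)*5)*(-4) = (3*5)*(-4) = 15*(-4) = -60)
(D + v)**2 = (-31 - 60)**2 = (-91)**2 = 8281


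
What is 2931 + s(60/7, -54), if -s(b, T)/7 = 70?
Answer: 2441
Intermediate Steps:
s(b, T) = -490 (s(b, T) = -7*70 = -490)
2931 + s(60/7, -54) = 2931 - 490 = 2441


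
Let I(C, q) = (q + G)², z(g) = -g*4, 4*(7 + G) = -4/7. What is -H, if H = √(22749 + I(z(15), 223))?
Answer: -√3397822/7 ≈ -263.33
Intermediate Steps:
G = -50/7 (G = -7 + (-4/7)/4 = -7 + (-4*⅐)/4 = -7 + (¼)*(-4/7) = -7 - ⅐ = -50/7 ≈ -7.1429)
z(g) = -4*g
I(C, q) = (-50/7 + q)² (I(C, q) = (q - 50/7)² = (-50/7 + q)²)
H = √3397822/7 (H = √(22749 + (-50 + 7*223)²/49) = √(22749 + (-50 + 1561)²/49) = √(22749 + (1/49)*1511²) = √(22749 + (1/49)*2283121) = √(22749 + 2283121/49) = √(3397822/49) = √3397822/7 ≈ 263.33)
-H = -√3397822/7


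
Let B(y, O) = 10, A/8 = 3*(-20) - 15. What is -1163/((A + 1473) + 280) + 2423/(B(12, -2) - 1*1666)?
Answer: -4719647/1909368 ≈ -2.4718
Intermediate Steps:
A = -600 (A = 8*(3*(-20) - 15) = 8*(-60 - 15) = 8*(-75) = -600)
-1163/((A + 1473) + 280) + 2423/(B(12, -2) - 1*1666) = -1163/((-600 + 1473) + 280) + 2423/(10 - 1*1666) = -1163/(873 + 280) + 2423/(10 - 1666) = -1163/1153 + 2423/(-1656) = -1163*1/1153 + 2423*(-1/1656) = -1163/1153 - 2423/1656 = -4719647/1909368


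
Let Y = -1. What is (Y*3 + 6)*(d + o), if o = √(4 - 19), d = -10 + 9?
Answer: -3 + 3*I*√15 ≈ -3.0 + 11.619*I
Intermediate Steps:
d = -1
o = I*√15 (o = √(-15) = I*√15 ≈ 3.873*I)
(Y*3 + 6)*(d + o) = (-1*3 + 6)*(-1 + I*√15) = (-3 + 6)*(-1 + I*√15) = 3*(-1 + I*√15) = -3 + 3*I*√15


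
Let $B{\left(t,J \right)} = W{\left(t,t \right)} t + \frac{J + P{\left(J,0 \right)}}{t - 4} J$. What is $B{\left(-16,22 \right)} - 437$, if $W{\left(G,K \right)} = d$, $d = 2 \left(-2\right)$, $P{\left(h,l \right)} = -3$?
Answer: $- \frac{3939}{10} \approx -393.9$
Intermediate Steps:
$d = -4$
$W{\left(G,K \right)} = -4$
$B{\left(t,J \right)} = - 4 t + \frac{J \left(-3 + J\right)}{-4 + t}$ ($B{\left(t,J \right)} = - 4 t + \frac{J - 3}{t - 4} J = - 4 t + \frac{-3 + J}{-4 + t} J = - 4 t + \frac{J \left(-3 + J\right)}{-4 + t}$)
$B{\left(-16,22 \right)} - 437 = \frac{22^{2} - 4 \left(-16\right)^{2} - 66 + 16 \left(-16\right)}{-4 - 16} - 437 = \frac{484 - 1024 - 66 - 256}{-20} - 437 = - \frac{484 - 1024 - 66 - 256}{20} - 437 = \left(- \frac{1}{20}\right) \left(-862\right) - 437 = \frac{431}{10} - 437 = - \frac{3939}{10}$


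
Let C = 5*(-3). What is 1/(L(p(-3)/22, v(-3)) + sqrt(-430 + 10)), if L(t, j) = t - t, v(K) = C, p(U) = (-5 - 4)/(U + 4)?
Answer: -I*sqrt(105)/210 ≈ -0.048795*I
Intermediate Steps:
p(U) = -9/(4 + U)
C = -15
v(K) = -15
L(t, j) = 0
1/(L(p(-3)/22, v(-3)) + sqrt(-430 + 10)) = 1/(0 + sqrt(-430 + 10)) = 1/(0 + sqrt(-420)) = 1/(0 + 2*I*sqrt(105)) = 1/(2*I*sqrt(105)) = -I*sqrt(105)/210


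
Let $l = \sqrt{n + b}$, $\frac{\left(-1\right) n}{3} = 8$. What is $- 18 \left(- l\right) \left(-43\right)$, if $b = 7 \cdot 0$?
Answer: $- 1548 i \sqrt{6} \approx - 3791.8 i$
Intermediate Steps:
$n = -24$ ($n = \left(-3\right) 8 = -24$)
$b = 0$
$l = 2 i \sqrt{6}$ ($l = \sqrt{-24 + 0} = \sqrt{-24} = 2 i \sqrt{6} \approx 4.899 i$)
$- 18 \left(- l\right) \left(-43\right) = - 18 \left(- 2 i \sqrt{6}\right) \left(-43\right) = 36 i \sqrt{6} \left(-43\right) = - 1548 i \sqrt{6}$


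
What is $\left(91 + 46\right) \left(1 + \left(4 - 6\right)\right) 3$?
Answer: $-411$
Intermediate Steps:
$\left(91 + 46\right) \left(1 + \left(4 - 6\right)\right) 3 = 137 \left(1 + \left(4 - 6\right)\right) 3 = 137 \left(1 - 2\right) 3 = 137 \left(\left(-1\right) 3\right) = 137 \left(-3\right) = -411$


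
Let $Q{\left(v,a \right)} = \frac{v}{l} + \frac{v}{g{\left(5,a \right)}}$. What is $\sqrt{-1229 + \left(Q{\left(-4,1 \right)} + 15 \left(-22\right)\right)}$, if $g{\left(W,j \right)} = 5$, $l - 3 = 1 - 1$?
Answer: $\frac{i \sqrt{351255}}{15} \approx 39.511 i$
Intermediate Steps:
$l = 3$ ($l = 3 + \left(1 - 1\right) = 3 + 0 = 3$)
$Q{\left(v,a \right)} = \frac{8 v}{15}$ ($Q{\left(v,a \right)} = \frac{v}{3} + \frac{v}{5} = \frac{8 v}{15}$)
$\sqrt{-1229 + \left(Q{\left(-4,1 \right)} + 15 \left(-22\right)\right)} = \sqrt{-1229 + \left(\frac{8}{15} \left(-4\right) + 15 \left(-22\right)\right)} = \sqrt{-1229 - \frac{4982}{15}} = \sqrt{- \frac{23417}{15}} = \frac{i \sqrt{351255}}{15}$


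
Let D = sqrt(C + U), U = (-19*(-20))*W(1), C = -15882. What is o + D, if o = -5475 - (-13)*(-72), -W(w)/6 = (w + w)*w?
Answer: -6411 + I*sqrt(20442) ≈ -6411.0 + 142.98*I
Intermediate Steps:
W(w) = -12*w**2 (W(w) = -6*(w + w)*w = -6*2*w*w = -12*w**2)
U = -4560 (U = (-19*(-20))*(-12*1**2) = 380*(-12*1) = 380*(-12) = -4560)
D = I*sqrt(20442) (D = sqrt(-15882 - 4560) = sqrt(-20442) = I*sqrt(20442) ≈ 142.98*I)
o = -6411 (o = -5475 - 1*936 = -5475 - 936 = -6411)
o + D = -6411 + I*sqrt(20442)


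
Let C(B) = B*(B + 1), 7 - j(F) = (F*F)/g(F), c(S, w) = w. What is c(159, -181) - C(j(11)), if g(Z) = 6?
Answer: -12283/36 ≈ -341.19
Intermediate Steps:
j(F) = 7 - F**2/6 (j(F) = 7 - F*F/6 = 7 - F**2/6)
C(B) = B*(1 + B)
c(159, -181) - C(j(11)) = -181 - (7 - 1/6*11**2)*(1 + (7 - 1/6*11**2)) = -181 - (7 - 1/6*121)*(1 + (7 - 1/6*121)) = -181 - (7 - 121/6)*(1 + (7 - 121/6)) = -181 - (-79)*(1 - 79/6)/6 = -181 - (-79)*(-73)/(6*6) = -181 - 1*5767/36 = -181 - 5767/36 = -12283/36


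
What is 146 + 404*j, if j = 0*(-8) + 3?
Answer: 1358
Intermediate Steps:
j = 3 (j = 0 + 3 = 3)
146 + 404*j = 146 + 404*3 = 146 + 1212 = 1358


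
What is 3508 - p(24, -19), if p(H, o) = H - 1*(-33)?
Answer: 3451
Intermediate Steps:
p(H, o) = 33 + H (p(H, o) = H + 33 = 33 + H)
3508 - p(24, -19) = 3508 - (33 + 24) = 3508 - 1*57 = 3508 - 57 = 3451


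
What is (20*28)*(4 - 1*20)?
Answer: -8960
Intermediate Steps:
(20*28)*(4 - 1*20) = 560*(4 - 20) = 560*(-16) = -8960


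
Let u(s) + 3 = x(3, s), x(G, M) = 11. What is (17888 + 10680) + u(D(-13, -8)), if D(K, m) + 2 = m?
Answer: 28576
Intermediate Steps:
D(K, m) = -2 + m
u(s) = 8 (u(s) = -3 + 11 = 8)
(17888 + 10680) + u(D(-13, -8)) = (17888 + 10680) + 8 = 28568 + 8 = 28576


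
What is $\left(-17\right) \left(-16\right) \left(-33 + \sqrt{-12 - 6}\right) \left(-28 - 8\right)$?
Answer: $323136 - 29376 i \sqrt{2} \approx 3.2314 \cdot 10^{5} - 41544.0 i$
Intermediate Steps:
$\left(-17\right) \left(-16\right) \left(-33 + \sqrt{-12 - 6}\right) \left(-28 - 8\right) = 272 \left(-33 + \sqrt{-18}\right) \left(-36\right) = 272 \left(-33 + 3 i \sqrt{2}\right) \left(-36\right) = 272 \left(1188 - 108 i \sqrt{2}\right) = 323136 - 29376 i \sqrt{2}$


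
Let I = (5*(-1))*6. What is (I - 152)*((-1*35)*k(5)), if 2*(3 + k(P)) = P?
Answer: -3185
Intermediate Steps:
k(P) = -3 + P/2
I = -30 (I = -5*6 = -30)
(I - 152)*((-1*35)*k(5)) = (-30 - 152)*((-1*35)*(-3 + (1/2)*5)) = -(-6370)*(-3 + 5/2) = -(-6370)*(-1)/2 = -182*35/2 = -3185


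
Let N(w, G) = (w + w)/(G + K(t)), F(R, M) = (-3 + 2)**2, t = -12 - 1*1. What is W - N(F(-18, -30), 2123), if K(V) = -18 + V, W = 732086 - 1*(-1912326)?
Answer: 2766054951/1046 ≈ 2.6444e+6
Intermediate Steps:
t = -13 (t = -12 - 1 = -13)
F(R, M) = 1 (F(R, M) = (-1)**2 = 1)
W = 2644412 (W = 732086 + 1912326 = 2644412)
N(w, G) = 2*w/(-31 + G) (N(w, G) = (w + w)/(G + (-18 - 13)) = (2*w)/(G - 31) = (2*w)/(-31 + G) = 2*w/(-31 + G))
W - N(F(-18, -30), 2123) = 2644412 - 2/(-31 + 2123) = 2644412 - 2/2092 = 2644412 - 1*1/1046 = 2644412 - 1/1046 = 2766054951/1046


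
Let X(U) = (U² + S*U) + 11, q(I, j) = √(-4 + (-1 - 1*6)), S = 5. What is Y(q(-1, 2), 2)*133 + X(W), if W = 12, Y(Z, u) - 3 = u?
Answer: 880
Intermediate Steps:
q(I, j) = I*√11 (q(I, j) = √(-4 + (-1 - 6)) = √(-4 - 7) = √(-11) = I*√11)
Y(Z, u) = 3 + u
X(U) = 11 + U² + 5*U (X(U) = (U² + 5*U) + 11 = 11 + U² + 5*U)
Y(q(-1, 2), 2)*133 + X(W) = (3 + 2)*133 + (11 + 12² + 5*12) = 5*133 + (11 + 144 + 60) = 665 + 215 = 880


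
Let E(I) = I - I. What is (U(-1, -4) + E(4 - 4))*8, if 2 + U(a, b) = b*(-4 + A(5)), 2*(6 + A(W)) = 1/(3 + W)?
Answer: 302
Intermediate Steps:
E(I) = 0
A(W) = -6 + 1/(2*(3 + W))
U(a, b) = -2 - 159*b/16 (U(a, b) = -2 + b*(-4 + (-35 - 12*5)/(2*(3 + 5))) = -2 + b*(-4 + (½)*(-35 - 60)/8) = -2 + b*(-4 + (½)*(⅛)*(-95)) = -2 + b*(-4 - 95/16) = -2 + b*(-159/16) = -2 - 159*b/16)
(U(-1, -4) + E(4 - 4))*8 = ((-2 - 159/16*(-4)) + 0)*8 = ((-2 + 159/4) + 0)*8 = (151/4 + 0)*8 = (151/4)*8 = 302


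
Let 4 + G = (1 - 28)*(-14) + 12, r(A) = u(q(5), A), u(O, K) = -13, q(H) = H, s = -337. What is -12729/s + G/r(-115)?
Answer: 35395/4381 ≈ 8.0792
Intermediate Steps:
r(A) = -13
G = 386 (G = -4 + ((1 - 28)*(-14) + 12) = -4 + (-27*(-14) + 12) = -4 + (378 + 12) = -4 + 390 = 386)
-12729/s + G/r(-115) = -12729/(-337) + 386/(-13) = -12729*(-1/337) + 386*(-1/13) = 12729/337 - 386/13 = 35395/4381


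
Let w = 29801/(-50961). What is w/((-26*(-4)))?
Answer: -29801/5299944 ≈ -0.0056229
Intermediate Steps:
w = -29801/50961 (w = 29801*(-1/50961) = -29801/50961 ≈ -0.58478)
w/((-26*(-4))) = -29801/(50961*((-26*(-4)))) = -29801/50961/104 = -29801/50961*1/104 = -29801/5299944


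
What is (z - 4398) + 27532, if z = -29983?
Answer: -6849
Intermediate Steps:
(z - 4398) + 27532 = (-29983 - 4398) + 27532 = -34381 + 27532 = -6849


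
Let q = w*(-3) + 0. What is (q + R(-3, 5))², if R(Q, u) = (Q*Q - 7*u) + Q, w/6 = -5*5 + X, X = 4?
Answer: 121801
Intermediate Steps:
w = -126 (w = 6*(-5*5 + 4) = 6*(-25 + 4) = 6*(-21) = -126)
R(Q, u) = Q + Q² - 7*u (R(Q, u) = (Q² - 7*u) + Q = Q + Q² - 7*u)
q = 378 (q = -126*(-3) + 0 = 378 + 0 = 378)
(q + R(-3, 5))² = (378 + (-3 + (-3)² - 7*5))² = (378 + (-3 + 9 - 35))² = (378 - 29)² = 349² = 121801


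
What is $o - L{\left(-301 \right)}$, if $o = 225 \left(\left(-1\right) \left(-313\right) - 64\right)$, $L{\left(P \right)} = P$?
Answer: $56326$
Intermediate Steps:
$o = 56025$ ($o = 225 \left(313 - 64\right) = 225 \cdot 249 = 56025$)
$o - L{\left(-301 \right)} = 56025 - -301 = 56025 + 301 = 56326$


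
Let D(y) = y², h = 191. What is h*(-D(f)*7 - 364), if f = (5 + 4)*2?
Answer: -502712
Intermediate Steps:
f = 18 (f = 9*2 = 18)
h*(-D(f)*7 - 364) = 191*(-1*18²*7 - 364) = 191*(-1*324*7 - 364) = 191*(-324*7 - 364) = 191*(-2268 - 364) = 191*(-2632) = -502712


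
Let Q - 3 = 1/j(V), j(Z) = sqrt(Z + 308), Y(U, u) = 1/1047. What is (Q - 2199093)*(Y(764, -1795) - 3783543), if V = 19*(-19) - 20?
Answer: 2903802699245600/349 + 3961369520*I*sqrt(73)/76431 ≈ 8.3203e+12 + 4.4283e+5*I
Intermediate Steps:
Y(U, u) = 1/1047
V = -381 (V = -361 - 20 = -381)
j(Z) = sqrt(308 + Z)
Q = 3 - I*sqrt(73)/73 (Q = 3 + 1/(sqrt(308 - 381)) = 3 + 1/(sqrt(-73)) = 3 + 1/(I*sqrt(73)) = 3 - I*sqrt(73)/73 ≈ 3.0 - 0.11704*I)
(Q - 2199093)*(Y(764, -1795) - 3783543) = ((3 - I*sqrt(73)/73) - 2199093)*(1/1047 - 3783543) = (-2199090 - I*sqrt(73)/73)*(-3961369520/1047) = 2903802699245600/349 + 3961369520*I*sqrt(73)/76431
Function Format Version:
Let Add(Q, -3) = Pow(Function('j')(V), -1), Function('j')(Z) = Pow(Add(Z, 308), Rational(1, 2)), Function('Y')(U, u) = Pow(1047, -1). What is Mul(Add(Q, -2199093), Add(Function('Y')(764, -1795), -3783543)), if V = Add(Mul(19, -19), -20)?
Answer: Add(Rational(2903802699245600, 349), Mul(Rational(3961369520, 76431), I, Pow(73, Rational(1, 2)))) ≈ Add(8.3203e+12, Mul(4.4283e+5, I))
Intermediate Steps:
Function('Y')(U, u) = Rational(1, 1047)
V = -381 (V = Add(-361, -20) = -381)
Function('j')(Z) = Pow(Add(308, Z), Rational(1, 2))
Q = Add(3, Mul(Rational(-1, 73), I, Pow(73, Rational(1, 2)))) (Q = Add(3, Pow(Pow(Add(308, -381), Rational(1, 2)), -1)) = Add(3, Pow(Pow(-73, Rational(1, 2)), -1)) = Add(3, Pow(Mul(I, Pow(73, Rational(1, 2))), -1)) = Add(3, Mul(Rational(-1, 73), I, Pow(73, Rational(1, 2)))) ≈ Add(3.0000, Mul(-0.11704, I)))
Mul(Add(Q, -2199093), Add(Function('Y')(764, -1795), -3783543)) = Mul(Add(Add(3, Mul(Rational(-1, 73), I, Pow(73, Rational(1, 2)))), -2199093), Add(Rational(1, 1047), -3783543)) = Mul(Add(-2199090, Mul(Rational(-1, 73), I, Pow(73, Rational(1, 2)))), Rational(-3961369520, 1047)) = Add(Rational(2903802699245600, 349), Mul(Rational(3961369520, 76431), I, Pow(73, Rational(1, 2))))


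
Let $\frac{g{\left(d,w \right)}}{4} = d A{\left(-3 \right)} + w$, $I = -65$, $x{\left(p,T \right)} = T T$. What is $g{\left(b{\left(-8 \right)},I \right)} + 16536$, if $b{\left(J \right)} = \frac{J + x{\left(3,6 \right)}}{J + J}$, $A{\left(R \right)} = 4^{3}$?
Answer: $15828$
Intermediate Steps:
$x{\left(p,T \right)} = T^{2}$
$A{\left(R \right)} = 64$
$b{\left(J \right)} = \frac{36 + J}{2 J}$ ($b{\left(J \right)} = \frac{J + 6^{2}}{J + J} = \frac{J + 36}{2 J} = \left(36 + J\right) \frac{1}{2 J} = \frac{36 + J}{2 J}$)
$g{\left(d,w \right)} = 4 w + 256 d$ ($g{\left(d,w \right)} = 4 \left(d 64 + w\right) = 4 \left(64 d + w\right) = 4 \left(w + 64 d\right) = 4 w + 256 d$)
$g{\left(b{\left(-8 \right)},I \right)} + 16536 = \left(4 \left(-65\right) + 256 \frac{36 - 8}{2 \left(-8\right)}\right) + 16536 = \left(-260 + 256 \cdot \frac{1}{2} \left(- \frac{1}{8}\right) 28\right) + 16536 = \left(-260 + 256 \left(- \frac{7}{4}\right)\right) + 16536 = \left(-260 - 448\right) + 16536 = -708 + 16536 = 15828$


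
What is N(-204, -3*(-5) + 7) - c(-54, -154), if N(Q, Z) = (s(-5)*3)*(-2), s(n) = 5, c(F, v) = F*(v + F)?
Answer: -11262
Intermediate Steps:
c(F, v) = F*(F + v)
N(Q, Z) = -30 (N(Q, Z) = (5*3)*(-2) = 15*(-2) = -30)
N(-204, -3*(-5) + 7) - c(-54, -154) = -30 - (-54)*(-54 - 154) = -30 - (-54)*(-208) = -30 - 1*11232 = -30 - 11232 = -11262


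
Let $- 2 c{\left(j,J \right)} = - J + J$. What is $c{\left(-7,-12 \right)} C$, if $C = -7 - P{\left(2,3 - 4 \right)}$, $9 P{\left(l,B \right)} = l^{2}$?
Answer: $0$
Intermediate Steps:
$c{\left(j,J \right)} = 0$ ($c{\left(j,J \right)} = - \frac{- J + J}{2} = \left(- \frac{1}{2}\right) 0 = 0$)
$P{\left(l,B \right)} = \frac{l^{2}}{9}$
$C = - \frac{67}{9}$ ($C = -7 - \frac{2^{2}}{9} = -7 - \frac{1}{9} \cdot 4 = -7 - \frac{4}{9} = - \frac{67}{9} \approx -7.4444$)
$c{\left(-7,-12 \right)} C = 0 \left(- \frac{67}{9}\right) = 0$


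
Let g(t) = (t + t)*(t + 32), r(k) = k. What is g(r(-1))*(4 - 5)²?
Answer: -62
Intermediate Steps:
g(t) = 2*t*(32 + t) (g(t) = (2*t)*(32 + t) = 2*t*(32 + t))
g(r(-1))*(4 - 5)² = (2*(-1)*(32 - 1))*(4 - 5)² = (2*(-1)*31)*(-1)² = -62*1 = -62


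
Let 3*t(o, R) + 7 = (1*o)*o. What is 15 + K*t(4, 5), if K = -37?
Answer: -96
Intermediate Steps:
t(o, R) = -7/3 + o²/3 (t(o, R) = -7/3 + ((1*o)*o)/3 = -7/3 + (o*o)/3 = -7/3 + o²/3)
15 + K*t(4, 5) = 15 - 37*(-7/3 + (⅓)*4²) = 15 - 37*(-7/3 + (⅓)*16) = 15 - 37*(-7/3 + 16/3) = 15 - 37*3 = 15 - 111 = -96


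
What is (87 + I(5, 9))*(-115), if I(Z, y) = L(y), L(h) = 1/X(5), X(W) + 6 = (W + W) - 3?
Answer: -10120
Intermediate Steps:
X(W) = -9 + 2*W (X(W) = -6 + ((W + W) - 3) = -6 + (2*W - 3) = -6 + (-3 + 2*W) = -9 + 2*W)
L(h) = 1 (L(h) = 1/(-9 + 2*5) = 1/(-9 + 10) = 1/1 = 1)
I(Z, y) = 1
(87 + I(5, 9))*(-115) = (87 + 1)*(-115) = 88*(-115) = -10120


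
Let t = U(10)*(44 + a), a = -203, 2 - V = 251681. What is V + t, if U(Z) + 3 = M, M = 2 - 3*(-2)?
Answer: -252474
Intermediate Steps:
V = -251679 (V = 2 - 1*251681 = 2 - 251681 = -251679)
M = 8 (M = 2 + 6 = 8)
U(Z) = 5 (U(Z) = -3 + 8 = 5)
t = -795 (t = 5*(44 - 203) = 5*(-159) = -795)
V + t = -251679 - 795 = -252474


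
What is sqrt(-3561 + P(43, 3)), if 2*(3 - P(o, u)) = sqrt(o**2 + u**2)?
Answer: sqrt(-14232 - 2*sqrt(1858))/2 ≈ 59.829*I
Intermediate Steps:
P(o, u) = 3 - sqrt(o**2 + u**2)/2
sqrt(-3561 + P(43, 3)) = sqrt(-3561 + (3 - sqrt(43**2 + 3**2)/2)) = sqrt(-3561 + (3 - sqrt(1849 + 9)/2)) = sqrt(-3561 + (3 - sqrt(1858)/2)) = sqrt(-3558 - sqrt(1858)/2)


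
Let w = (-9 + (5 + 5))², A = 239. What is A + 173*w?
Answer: 412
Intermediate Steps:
w = 1 (w = (-9 + 10)² = 1² = 1)
A + 173*w = 239 + 173*1 = 239 + 173 = 412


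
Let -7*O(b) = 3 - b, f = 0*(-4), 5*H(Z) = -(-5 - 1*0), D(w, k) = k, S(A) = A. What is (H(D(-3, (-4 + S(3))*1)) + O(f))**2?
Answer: 16/49 ≈ 0.32653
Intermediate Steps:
H(Z) = 1 (H(Z) = (-(-5 - 1*0))/5 = (-(-5 + 0))/5 = (-1*(-5))/5 = (1/5)*5 = 1)
f = 0
O(b) = -3/7 + b/7 (O(b) = -(3 - b)/7 = -3/7 + b/7)
(H(D(-3, (-4 + S(3))*1)) + O(f))**2 = (1 + (-3/7 + (1/7)*0))**2 = (1 + (-3/7 + 0))**2 = (1 - 3/7)**2 = (4/7)**2 = 16/49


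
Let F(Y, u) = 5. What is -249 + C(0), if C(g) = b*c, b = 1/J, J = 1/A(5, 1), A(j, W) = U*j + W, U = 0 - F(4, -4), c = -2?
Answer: -201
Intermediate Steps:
U = -5 (U = 0 - 1*5 = 0 - 5 = -5)
A(j, W) = W - 5*j (A(j, W) = -5*j + W = W - 5*j)
J = -1/24 (J = 1/(1 - 5*5) = 1/(1 - 25) = 1/(-24) = -1/24 ≈ -0.041667)
b = -24 (b = 1/(-1/24) = -24)
C(g) = 48 (C(g) = -24*(-2) = 48)
-249 + C(0) = -249 + 48 = -201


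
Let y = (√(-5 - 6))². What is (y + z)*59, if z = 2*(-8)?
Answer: -1593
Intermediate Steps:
z = -16
y = -11 (y = (√(-11))² = (I*√11)² = -11)
(y + z)*59 = (-11 - 16)*59 = -27*59 = -1593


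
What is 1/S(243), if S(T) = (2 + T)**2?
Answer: 1/60025 ≈ 1.6660e-5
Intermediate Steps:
1/S(243) = 1/((2 + 243)**2) = 1/(245**2) = 1/60025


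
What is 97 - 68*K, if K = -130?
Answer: 8937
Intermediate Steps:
97 - 68*K = 97 - 68*(-130) = 97 + 8840 = 8937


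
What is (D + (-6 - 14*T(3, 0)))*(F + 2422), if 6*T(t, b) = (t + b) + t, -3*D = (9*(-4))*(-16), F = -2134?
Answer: -61056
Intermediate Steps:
D = -192 (D = -9*(-4)*(-16)/3 = -(-12)*(-16) = -⅓*576 = -192)
T(t, b) = t/3 + b/6 (T(t, b) = ((t + b) + t)/6 = ((b + t) + t)/6 = (b + 2*t)/6 = t/3 + b/6)
(D + (-6 - 14*T(3, 0)))*(F + 2422) = (-192 + (-6 - 14*((⅓)*3 + (⅙)*0)))*(-2134 + 2422) = (-192 + (-6 - 14*(1 + 0)))*288 = (-192 + (-6 - 14*1))*288 = (-192 + (-6 - 14))*288 = (-192 - 20)*288 = -212*288 = -61056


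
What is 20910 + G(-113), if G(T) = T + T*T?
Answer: 33566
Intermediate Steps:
G(T) = T + T**2
20910 + G(-113) = 20910 - 113*(1 - 113) = 20910 - 113*(-112) = 20910 + 12656 = 33566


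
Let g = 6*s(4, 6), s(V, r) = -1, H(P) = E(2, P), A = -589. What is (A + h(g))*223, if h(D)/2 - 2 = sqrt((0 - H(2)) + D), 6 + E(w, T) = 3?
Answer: -130455 + 446*I*sqrt(3) ≈ -1.3046e+5 + 772.5*I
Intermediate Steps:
E(w, T) = -3 (E(w, T) = -6 + 3 = -3)
H(P) = -3
g = -6 (g = 6*(-1) = -6)
h(D) = 4 + 2*sqrt(3 + D) (h(D) = 4 + 2*sqrt((0 - 1*(-3)) + D) = 4 + 2*sqrt((0 + 3) + D) = 4 + 2*sqrt(3 + D))
(A + h(g))*223 = (-589 + (4 + 2*sqrt(3 - 6)))*223 = (-589 + (4 + 2*sqrt(-3)))*223 = (-589 + (4 + 2*(I*sqrt(3))))*223 = (-589 + (4 + 2*I*sqrt(3)))*223 = (-585 + 2*I*sqrt(3))*223 = -130455 + 446*I*sqrt(3)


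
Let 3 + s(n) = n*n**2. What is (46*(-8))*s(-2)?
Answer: 4048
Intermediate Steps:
s(n) = -3 + n**3 (s(n) = -3 + n*n**2 = -3 + n**3)
(46*(-8))*s(-2) = (46*(-8))*(-3 + (-2)**3) = -368*(-3 - 8) = -368*(-11) = 4048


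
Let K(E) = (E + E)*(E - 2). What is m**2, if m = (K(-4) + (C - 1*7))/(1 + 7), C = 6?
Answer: 2209/64 ≈ 34.516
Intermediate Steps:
K(E) = 2*E*(-2 + E) (K(E) = (2*E)*(-2 + E) = 2*E*(-2 + E))
m = 47/8 (m = (2*(-4)*(-2 - 4) + (6 - 1*7))/(1 + 7) = (2*(-4)*(-6) + (6 - 7))/8 = (48 - 1)*(1/8) = 47*(1/8) = 47/8 ≈ 5.8750)
m**2 = (47/8)**2 = 2209/64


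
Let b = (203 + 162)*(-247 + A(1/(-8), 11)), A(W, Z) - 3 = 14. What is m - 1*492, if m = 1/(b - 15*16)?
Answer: -41421481/84190 ≈ -492.00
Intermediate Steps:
A(W, Z) = 17 (A(W, Z) = 3 + 14 = 17)
b = -83950 (b = (203 + 162)*(-247 + 17) = 365*(-230) = -83950)
m = -1/84190 (m = 1/(-83950 - 15*16) = 1/(-83950 - 240) = 1/(-84190) = -1/84190 ≈ -1.1878e-5)
m - 1*492 = -1/84190 - 1*492 = -1/84190 - 492 = -41421481/84190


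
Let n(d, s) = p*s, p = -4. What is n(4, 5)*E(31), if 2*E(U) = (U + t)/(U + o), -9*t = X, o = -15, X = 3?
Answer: -115/6 ≈ -19.167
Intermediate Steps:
t = -1/3 (t = -1/9*3 = -1/3 ≈ -0.33333)
n(d, s) = -4*s
E(U) = (-1/3 + U)/(2*(-15 + U)) (E(U) = ((U - 1/3)/(U - 15))/2 = ((-1/3 + U)/(-15 + U))/2 = (-1/3 + U)/(2*(-15 + U)))
n(4, 5)*E(31) = (-4*5)*((-1 + 3*31)/(6*(-15 + 31))) = -10*(-1 + 93)/(3*16) = -10*92/(3*16) = -20*23/24 = -115/6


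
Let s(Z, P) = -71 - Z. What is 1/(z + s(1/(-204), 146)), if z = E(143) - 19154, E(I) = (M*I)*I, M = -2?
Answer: -204/12265091 ≈ -1.6633e-5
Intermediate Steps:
E(I) = -2*I² (E(I) = (-2*I)*I = -2*I²)
z = -60052 (z = -2*143² - 19154 = -2*20449 - 19154 = -40898 - 19154 = -60052)
1/(z + s(1/(-204), 146)) = 1/(-60052 + (-71 - 1/(-204))) = 1/(-60052 + (-71 - 1*(-1/204))) = 1/(-60052 + (-71 + 1/204)) = 1/(-60052 - 14483/204) = 1/(-12265091/204) = -204/12265091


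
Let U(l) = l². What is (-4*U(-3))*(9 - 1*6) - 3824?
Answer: -3932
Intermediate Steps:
(-4*U(-3))*(9 - 1*6) - 3824 = (-4*(-3)²)*(9 - 1*6) - 3824 = (-4*9)*(9 - 6) - 3824 = -36*3 - 3824 = -108 - 3824 = -3932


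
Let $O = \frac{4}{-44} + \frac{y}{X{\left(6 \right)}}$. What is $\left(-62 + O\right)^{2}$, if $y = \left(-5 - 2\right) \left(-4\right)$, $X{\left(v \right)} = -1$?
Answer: $\frac{982081}{121} \approx 8116.4$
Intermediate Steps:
$y = 28$ ($y = \left(-7\right) \left(-4\right) = 28$)
$O = - \frac{309}{11}$ ($O = \frac{4}{-44} + \frac{28}{-1} = 4 \left(- \frac{1}{44}\right) + 28 \left(-1\right) = - \frac{1}{11} - 28 = - \frac{309}{11} \approx -28.091$)
$\left(-62 + O\right)^{2} = \left(-62 - \frac{309}{11}\right)^{2} = \left(- \frac{991}{11}\right)^{2} = \frac{982081}{121}$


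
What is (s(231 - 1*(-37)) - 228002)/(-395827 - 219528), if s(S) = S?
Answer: 17518/47335 ≈ 0.37009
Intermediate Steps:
(s(231 - 1*(-37)) - 228002)/(-395827 - 219528) = ((231 - 1*(-37)) - 228002)/(-395827 - 219528) = ((231 + 37) - 228002)/(-615355) = (268 - 228002)*(-1/615355) = -227734*(-1/615355) = 17518/47335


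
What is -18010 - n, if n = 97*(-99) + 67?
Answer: -8474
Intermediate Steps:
n = -9536 (n = -9603 + 67 = -9536)
-18010 - n = -18010 - 1*(-9536) = -18010 + 9536 = -8474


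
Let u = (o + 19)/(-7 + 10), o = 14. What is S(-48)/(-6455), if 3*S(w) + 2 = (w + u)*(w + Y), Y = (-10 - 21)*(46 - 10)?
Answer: -43066/19365 ≈ -2.2239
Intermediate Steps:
u = 11 (u = (14 + 19)/(-7 + 10) = 33/3 = 33*(1/3) = 11)
Y = -1116 (Y = -31*36 = -1116)
S(w) = -2/3 + (-1116 + w)*(11 + w)/3 (S(w) = -2/3 + ((w + 11)*(w - 1116))/3 = -2/3 + ((11 + w)*(-1116 + w))/3 = -2/3 + ((-1116 + w)*(11 + w))/3 = -2/3 + (-1116 + w)*(11 + w)/3)
S(-48)/(-6455) = (-12278/3 - 1105/3*(-48) + (1/3)*(-48)**2)/(-6455) = (-12278/3 + 17680 + (1/3)*2304)*(-1/6455) = (-12278/3 + 17680 + 768)*(-1/6455) = (43066/3)*(-1/6455) = -43066/19365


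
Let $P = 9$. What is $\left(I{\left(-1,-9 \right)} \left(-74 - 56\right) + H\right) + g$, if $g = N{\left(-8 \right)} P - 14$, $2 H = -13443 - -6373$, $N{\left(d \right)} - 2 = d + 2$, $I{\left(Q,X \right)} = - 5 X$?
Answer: $-9435$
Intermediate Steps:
$N{\left(d \right)} = 4 + d$ ($N{\left(d \right)} = 2 + \left(d + 2\right) = 2 + \left(2 + d\right) = 4 + d$)
$H = -3535$ ($H = \frac{-13443 - -6373}{2} = \frac{-13443 + 6373}{2} = \frac{1}{2} \left(-7070\right) = -3535$)
$g = -50$ ($g = \left(4 - 8\right) 9 - 14 = \left(-4\right) 9 - 14 = -36 - 14 = -50$)
$\left(I{\left(-1,-9 \right)} \left(-74 - 56\right) + H\right) + g = \left(\left(-5\right) \left(-9\right) \left(-74 - 56\right) - 3535\right) - 50 = \left(45 \left(-130\right) - 3535\right) - 50 = \left(-5850 - 3535\right) - 50 = -9385 - 50 = -9435$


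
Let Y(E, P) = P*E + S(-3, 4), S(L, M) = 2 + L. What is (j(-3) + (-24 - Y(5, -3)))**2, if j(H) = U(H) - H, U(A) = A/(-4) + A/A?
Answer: 169/16 ≈ 10.563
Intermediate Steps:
U(A) = 1 - A/4 (U(A) = A*(-1/4) + 1 = -A/4 + 1 = 1 - A/4)
j(H) = 1 - 5*H/4 (j(H) = (1 - H/4) - H = 1 - 5*H/4)
Y(E, P) = -1 + E*P (Y(E, P) = P*E + (2 - 3) = E*P - 1 = -1 + E*P)
(j(-3) + (-24 - Y(5, -3)))**2 = ((1 - 5/4*(-3)) + (-24 - (-1 + 5*(-3))))**2 = ((1 + 15/4) + (-24 - (-1 - 15)))**2 = (19/4 + (-24 - 1*(-16)))**2 = (19/4 + (-24 + 16))**2 = (19/4 - 8)**2 = (-13/4)**2 = 169/16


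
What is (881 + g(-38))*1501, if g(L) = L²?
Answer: 3489825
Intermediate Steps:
(881 + g(-38))*1501 = (881 + (-38)²)*1501 = (881 + 1444)*1501 = 2325*1501 = 3489825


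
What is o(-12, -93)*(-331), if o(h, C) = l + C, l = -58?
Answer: 49981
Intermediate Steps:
o(h, C) = -58 + C
o(-12, -93)*(-331) = (-58 - 93)*(-331) = -151*(-331) = 49981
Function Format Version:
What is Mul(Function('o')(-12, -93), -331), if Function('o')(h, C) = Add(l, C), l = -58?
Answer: 49981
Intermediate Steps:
Function('o')(h, C) = Add(-58, C)
Mul(Function('o')(-12, -93), -331) = Mul(Add(-58, -93), -331) = Mul(-151, -331) = 49981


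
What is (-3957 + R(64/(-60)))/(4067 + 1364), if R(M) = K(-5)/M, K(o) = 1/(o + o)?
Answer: -126621/173792 ≈ -0.72858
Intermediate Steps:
K(o) = 1/(2*o)
R(M) = -1/(10*M) (R(M) = ((½)/(-5))/M = ((½)*(-⅕))/M = -1/(10*M))
(-3957 + R(64/(-60)))/(4067 + 1364) = (-3957 - 1/(10*(64/(-60))))/(4067 + 1364) = (-3957 - 1/(10*(64*(-1/60))))/5431 = (-3957 - 1/(10*(-16/15)))*(1/5431) = (-3957 - ⅒*(-15/16))*(1/5431) = (-3957 + 3/32)*(1/5431) = -126621/32*1/5431 = -126621/173792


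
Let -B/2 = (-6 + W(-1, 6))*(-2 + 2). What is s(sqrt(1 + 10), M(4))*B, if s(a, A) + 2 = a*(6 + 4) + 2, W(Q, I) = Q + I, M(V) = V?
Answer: 0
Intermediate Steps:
W(Q, I) = I + Q
s(a, A) = 10*a (s(a, A) = -2 + (a*(6 + 4) + 2) = -2 + (a*10 + 2) = -2 + (10*a + 2) = -2 + (2 + 10*a) = 10*a)
B = 0 (B = -2*(-6 + (6 - 1))*(-2 + 2) = -2*(-6 + 5)*0 = -(-2)*0 = -2*0 = 0)
s(sqrt(1 + 10), M(4))*B = (10*sqrt(1 + 10))*0 = (10*sqrt(11))*0 = 0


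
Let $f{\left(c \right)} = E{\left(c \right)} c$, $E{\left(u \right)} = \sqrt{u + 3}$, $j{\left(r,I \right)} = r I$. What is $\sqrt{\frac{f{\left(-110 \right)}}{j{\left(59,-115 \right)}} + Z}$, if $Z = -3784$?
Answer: $\frac{\sqrt{-6968043016 + 29854 i \sqrt{107}}}{1357} \approx 0.0013631 + 61.514 i$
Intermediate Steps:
$j{\left(r,I \right)} = I r$
$E{\left(u \right)} = \sqrt{3 + u}$
$f{\left(c \right)} = c \sqrt{3 + c}$ ($f{\left(c \right)} = \sqrt{3 + c} c = c \sqrt{3 + c}$)
$\sqrt{\frac{f{\left(-110 \right)}}{j{\left(59,-115 \right)}} + Z} = \sqrt{\frac{\left(-110\right) \sqrt{3 - 110}}{\left(-115\right) 59} - 3784} = \sqrt{\frac{\left(-110\right) \sqrt{-107}}{-6785} - 3784} = \sqrt{- 110 i \sqrt{107} \left(- \frac{1}{6785}\right) - 3784} = \sqrt{\frac{22 i \sqrt{107}}{1357} - 3784} = \sqrt{-3784 + \frac{22 i \sqrt{107}}{1357}}$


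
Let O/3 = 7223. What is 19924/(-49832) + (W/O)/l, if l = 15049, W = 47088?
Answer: -541233814619/1354171232566 ≈ -0.39968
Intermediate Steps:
O = 21669 (O = 3*7223 = 21669)
19924/(-49832) + (W/O)/l = 19924/(-49832) + (47088/21669)/15049 = 19924*(-1/49832) + (47088*(1/21669))*(1/15049) = -4981/12458 + (15696/7223)*(1/15049) = -4981/12458 + 15696/108698927 = -541233814619/1354171232566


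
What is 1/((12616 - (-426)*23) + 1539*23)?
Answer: 1/57811 ≈ 1.7298e-5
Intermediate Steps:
1/((12616 - (-426)*23) + 1539*23) = 1/((12616 - 1*(-9798)) + 35397) = 1/((12616 + 9798) + 35397) = 1/(22414 + 35397) = 1/57811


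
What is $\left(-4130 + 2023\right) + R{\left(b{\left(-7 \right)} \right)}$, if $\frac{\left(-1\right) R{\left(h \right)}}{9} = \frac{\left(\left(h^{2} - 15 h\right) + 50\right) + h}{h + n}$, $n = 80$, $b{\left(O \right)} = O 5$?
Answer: $-2460$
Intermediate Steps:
$b{\left(O \right)} = 5 O$
$R{\left(h \right)} = - \frac{9 \left(50 + h^{2} - 14 h\right)}{80 + h}$ ($R{\left(h \right)} = - 9 \frac{\left(\left(h^{2} - 15 h\right) + 50\right) + h}{h + 80} = - 9 \frac{\left(50 + h^{2} - 15 h\right) + h}{80 + h} = - 9 \frac{50 + h^{2} - 14 h}{80 + h} = - \frac{9 \left(50 + h^{2} - 14 h\right)}{80 + h}$)
$\left(-4130 + 2023\right) + R{\left(b{\left(-7 \right)} \right)} = \left(-4130 + 2023\right) + \frac{9 \left(-50 - \left(5 \left(-7\right)\right)^{2} + 14 \cdot 5 \left(-7\right)\right)}{80 + 5 \left(-7\right)} = -2107 + \frac{9 \left(-50 - \left(-35\right)^{2} + 14 \left(-35\right)\right)}{80 - 35} = -2107 + \frac{9 \left(-50 - 1225 - 490\right)}{45} = -2107 + 9 \cdot \frac{1}{45} \left(-50 - 1225 - 490\right) = -2107 + 9 \cdot \frac{1}{45} \left(-1765\right) = -2107 - 353 = -2460$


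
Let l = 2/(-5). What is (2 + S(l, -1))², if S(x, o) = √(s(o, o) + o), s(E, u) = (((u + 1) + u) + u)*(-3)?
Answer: (2 + √5)² ≈ 17.944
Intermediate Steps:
l = -⅖ (l = 2*(-⅕) = -⅖ ≈ -0.40000)
s(E, u) = -3 - 9*u (s(E, u) = (((1 + u) + u) + u)*(-3) = ((1 + 2*u) + u)*(-3) = (1 + 3*u)*(-3) = -3 - 9*u)
S(x, o) = √(-3 - 8*o) (S(x, o) = √((-3 - 9*o) + o) = √(-3 - 8*o))
(2 + S(l, -1))² = (2 + √(-3 - 8*(-1)))² = (2 + √(-3 + 8))² = (2 + √5)²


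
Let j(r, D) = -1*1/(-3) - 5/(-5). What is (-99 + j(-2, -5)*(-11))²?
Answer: 116281/9 ≈ 12920.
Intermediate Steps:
j(r, D) = 4/3 (j(r, D) = -1*(-⅓) - 5*(-⅕) = ⅓ + 1 = 4/3)
(-99 + j(-2, -5)*(-11))² = (-99 + (4/3)*(-11))² = (-99 - 44/3)² = (-341/3)² = 116281/9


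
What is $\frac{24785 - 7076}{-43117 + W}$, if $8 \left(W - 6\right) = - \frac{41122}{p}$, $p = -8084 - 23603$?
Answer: $- \frac{2244580332}{5464212467} \approx -0.41078$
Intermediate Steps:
$p = -31687$
$W = \frac{781049}{126748}$ ($W = 6 + \frac{\left(-41122\right) \frac{1}{-31687}}{8} = 6 + \frac{\left(-41122\right) \left(- \frac{1}{31687}\right)}{8} = 6 + \frac{1}{8} \cdot \frac{41122}{31687} = 6 + \frac{20561}{126748} = \frac{781049}{126748} \approx 6.1622$)
$\frac{24785 - 7076}{-43117 + W} = \frac{24785 - 7076}{-43117 + \frac{781049}{126748}} = \frac{17709}{- \frac{5464212467}{126748}} = 17709 \left(- \frac{126748}{5464212467}\right) = - \frac{2244580332}{5464212467}$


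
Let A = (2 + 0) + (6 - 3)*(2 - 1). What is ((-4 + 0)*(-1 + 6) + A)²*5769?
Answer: 1298025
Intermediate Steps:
A = 5 (A = 2 + 3*1 = 2 + 3 = 5)
((-4 + 0)*(-1 + 6) + A)²*5769 = ((-4 + 0)*(-1 + 6) + 5)²*5769 = (-4*5 + 5)²*5769 = (-20 + 5)²*5769 = (-15)²*5769 = 225*5769 = 1298025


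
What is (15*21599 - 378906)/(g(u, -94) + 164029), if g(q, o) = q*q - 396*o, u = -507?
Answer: -54921/458302 ≈ -0.11984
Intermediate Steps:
g(q, o) = q² - 396*o
(15*21599 - 378906)/(g(u, -94) + 164029) = (15*21599 - 378906)/(((-507)² - 396*(-94)) + 164029) = (323985 - 378906)/((257049 + 37224) + 164029) = -54921/(294273 + 164029) = -54921/458302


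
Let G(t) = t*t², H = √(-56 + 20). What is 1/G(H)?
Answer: I/216 ≈ 0.0046296*I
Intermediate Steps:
H = 6*I (H = √(-36) = 6*I ≈ 6.0*I)
G(t) = t³
1/G(H) = 1/((6*I)³) = 1/(-216*I) = I/216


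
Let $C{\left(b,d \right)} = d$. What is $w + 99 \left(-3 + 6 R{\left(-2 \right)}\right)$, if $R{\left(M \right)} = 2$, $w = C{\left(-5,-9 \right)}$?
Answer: $882$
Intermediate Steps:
$w = -9$
$w + 99 \left(-3 + 6 R{\left(-2 \right)}\right) = -9 + 99 \left(-3 + 6 \cdot 2\right) = -9 + 99 \left(-3 + 12\right) = -9 + 99 \cdot 9 = -9 + 891 = 882$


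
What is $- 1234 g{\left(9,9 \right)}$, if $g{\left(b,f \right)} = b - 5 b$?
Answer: $44424$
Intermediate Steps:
$g{\left(b,f \right)} = - 4 b$
$- 1234 g{\left(9,9 \right)} = - 1234 \left(\left(-4\right) 9\right) = \left(-1234\right) \left(-36\right) = 44424$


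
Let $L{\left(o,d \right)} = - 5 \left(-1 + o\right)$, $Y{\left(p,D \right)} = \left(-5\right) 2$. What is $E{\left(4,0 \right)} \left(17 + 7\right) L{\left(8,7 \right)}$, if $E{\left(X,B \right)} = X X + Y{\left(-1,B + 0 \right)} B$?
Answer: $-13440$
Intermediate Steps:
$Y{\left(p,D \right)} = -10$
$E{\left(X,B \right)} = X^{2} - 10 B$ ($E{\left(X,B \right)} = X X - 10 B = X^{2} - 10 B$)
$L{\left(o,d \right)} = 5 - 5 o$
$E{\left(4,0 \right)} \left(17 + 7\right) L{\left(8,7 \right)} = \left(4^{2} - 0\right) \left(17 + 7\right) \left(5 - 40\right) = \left(16 + 0\right) 24 \left(5 - 40\right) = 16 \cdot 24 \left(-35\right) = 384 \left(-35\right) = -13440$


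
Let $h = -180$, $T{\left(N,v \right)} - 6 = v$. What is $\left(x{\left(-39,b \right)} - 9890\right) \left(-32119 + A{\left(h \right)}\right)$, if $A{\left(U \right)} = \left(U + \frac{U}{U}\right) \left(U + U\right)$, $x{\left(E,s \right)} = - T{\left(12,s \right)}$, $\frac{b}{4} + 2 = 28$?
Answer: $-323210000$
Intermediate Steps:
$b = 104$ ($b = -8 + 4 \cdot 28 = -8 + 112 = 104$)
$T{\left(N,v \right)} = 6 + v$
$x{\left(E,s \right)} = -6 - s$ ($x{\left(E,s \right)} = - (6 + s) = -6 - s$)
$A{\left(U \right)} = 2 U \left(1 + U\right)$ ($A{\left(U \right)} = \left(U + 1\right) 2 U = \left(1 + U\right) 2 U = 2 U \left(1 + U\right)$)
$\left(x{\left(-39,b \right)} - 9890\right) \left(-32119 + A{\left(h \right)}\right) = \left(\left(-6 - 104\right) - 9890\right) \left(-32119 + 2 \left(-180\right) \left(1 - 180\right)\right) = \left(\left(-6 - 104\right) - 9890\right) \left(-32119 + 2 \left(-180\right) \left(-179\right)\right) = \left(-110 - 9890\right) \left(-32119 + 64440\right) = \left(-10000\right) 32321 = -323210000$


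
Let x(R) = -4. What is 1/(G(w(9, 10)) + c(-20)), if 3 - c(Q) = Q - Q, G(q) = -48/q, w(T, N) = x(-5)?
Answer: 1/15 ≈ 0.066667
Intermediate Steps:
w(T, N) = -4
c(Q) = 3 (c(Q) = 3 - (Q - Q) = 3 - 1*0 = 3 + 0 = 3)
1/(G(w(9, 10)) + c(-20)) = 1/(-48/(-4) + 3) = 1/(-48*(-1/4) + 3) = 1/(12 + 3) = 1/15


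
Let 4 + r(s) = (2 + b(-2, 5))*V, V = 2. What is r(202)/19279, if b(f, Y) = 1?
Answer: 2/19279 ≈ 0.00010374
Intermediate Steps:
r(s) = 2 (r(s) = -4 + (2 + 1)*2 = -4 + 3*2 = -4 + 6 = 2)
r(202)/19279 = 2/19279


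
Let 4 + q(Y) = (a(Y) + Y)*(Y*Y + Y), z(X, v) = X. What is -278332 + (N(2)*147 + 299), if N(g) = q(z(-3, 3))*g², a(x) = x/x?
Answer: -287441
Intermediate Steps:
a(x) = 1
q(Y) = -4 + (1 + Y)*(Y + Y²) (q(Y) = -4 + (1 + Y)*(Y*Y + Y) = -4 + (1 + Y)*(Y² + Y) = -4 + (1 + Y)*(Y + Y²))
N(g) = -16*g² (N(g) = (-4 - 3 + (-3)³ + 2*(-3)²)*g² = (-4 - 3 - 27 + 2*9)*g² = (-4 - 3 - 27 + 18)*g² = -16*g²)
-278332 + (N(2)*147 + 299) = -278332 + (-16*2²*147 + 299) = -278332 + (-16*4*147 + 299) = -278332 + (-64*147 + 299) = -278332 + (-9408 + 299) = -278332 - 9109 = -287441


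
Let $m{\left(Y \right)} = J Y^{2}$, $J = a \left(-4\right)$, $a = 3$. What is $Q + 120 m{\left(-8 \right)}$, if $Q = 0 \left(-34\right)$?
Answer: $-92160$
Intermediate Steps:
$Q = 0$
$J = -12$ ($J = 3 \left(-4\right) = -12$)
$m{\left(Y \right)} = - 12 Y^{2}$
$Q + 120 m{\left(-8 \right)} = 0 + 120 \left(- 12 \left(-8\right)^{2}\right) = 0 + 120 \left(\left(-12\right) 64\right) = 0 + 120 \left(-768\right) = 0 - 92160 = -92160$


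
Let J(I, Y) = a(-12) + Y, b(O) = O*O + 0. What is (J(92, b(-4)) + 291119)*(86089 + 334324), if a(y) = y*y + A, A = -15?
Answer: 122451172032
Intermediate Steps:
b(O) = O**2 (b(O) = O**2 + 0 = O**2)
a(y) = -15 + y**2 (a(y) = y*y - 15 = y**2 - 15 = -15 + y**2)
J(I, Y) = 129 + Y (J(I, Y) = (-15 + (-12)**2) + Y = (-15 + 144) + Y = 129 + Y)
(J(92, b(-4)) + 291119)*(86089 + 334324) = ((129 + (-4)**2) + 291119)*(86089 + 334324) = ((129 + 16) + 291119)*420413 = (145 + 291119)*420413 = 291264*420413 = 122451172032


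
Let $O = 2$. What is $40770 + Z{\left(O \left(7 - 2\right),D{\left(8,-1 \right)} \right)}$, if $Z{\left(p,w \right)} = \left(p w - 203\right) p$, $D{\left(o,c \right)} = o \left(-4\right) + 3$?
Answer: $35840$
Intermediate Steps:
$D{\left(o,c \right)} = 3 - 4 o$ ($D{\left(o,c \right)} = - 4 o + 3 = 3 - 4 o$)
$Z{\left(p,w \right)} = p \left(-203 + p w\right)$ ($Z{\left(p,w \right)} = \left(-203 + p w\right) p = p \left(-203 + p w\right)$)
$40770 + Z{\left(O \left(7 - 2\right),D{\left(8,-1 \right)} \right)} = 40770 + 2 \left(7 - 2\right) \left(-203 + 2 \left(7 - 2\right) \left(3 - 32\right)\right) = 40770 + 2 \cdot 5 \left(-203 + 2 \cdot 5 \left(3 - 32\right)\right) = 40770 + 10 \left(-203 + 10 \left(-29\right)\right) = 40770 + 10 \left(-203 - 290\right) = 40770 + 10 \left(-493\right) = 40770 - 4930 = 35840$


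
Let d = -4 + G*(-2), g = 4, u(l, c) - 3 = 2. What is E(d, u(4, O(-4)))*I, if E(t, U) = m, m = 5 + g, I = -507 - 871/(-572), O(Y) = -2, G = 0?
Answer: -200169/44 ≈ -4549.3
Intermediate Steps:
u(l, c) = 5 (u(l, c) = 3 + 2 = 5)
I = -22241/44 (I = -507 - 871*(-1)/572 = -507 - 1*(-67/44) = -507 + 67/44 = -22241/44 ≈ -505.48)
d = -4 (d = -4 + 0*(-2) = -4 + 0 = -4)
m = 9 (m = 5 + 4 = 9)
E(t, U) = 9
E(d, u(4, O(-4)))*I = 9*(-22241/44) = -200169/44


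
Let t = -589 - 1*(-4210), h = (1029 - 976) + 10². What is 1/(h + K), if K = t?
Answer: 1/3774 ≈ 0.00026497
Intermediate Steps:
h = 153 (h = 53 + 100 = 153)
t = 3621 (t = -589 + 4210 = 3621)
K = 3621
1/(h + K) = 1/(153 + 3621) = 1/3774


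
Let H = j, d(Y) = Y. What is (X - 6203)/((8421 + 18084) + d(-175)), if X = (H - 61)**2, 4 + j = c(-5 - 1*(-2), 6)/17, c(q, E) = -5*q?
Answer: -604567/7609370 ≈ -0.079450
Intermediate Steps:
j = -53/17 (j = -4 - 5*(-5 - 1*(-2))/17 = -4 - 5*(-5 + 2)*(1/17) = -4 - 5*(-3)*(1/17) = -4 + 15*(1/17) = -4 + 15/17 = -53/17 ≈ -3.1176)
H = -53/17 ≈ -3.1176
X = 1188100/289 (X = (-53/17 - 61)**2 = (-1090/17)**2 = 1188100/289 ≈ 4111.1)
(X - 6203)/((8421 + 18084) + d(-175)) = (1188100/289 - 6203)/((8421 + 18084) - 175) = -604567/(289*(26505 - 175)) = -604567/289/26330 = -604567/289*1/26330 = -604567/7609370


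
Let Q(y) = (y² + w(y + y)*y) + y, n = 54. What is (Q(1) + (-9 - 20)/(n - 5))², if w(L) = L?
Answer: 27889/2401 ≈ 11.616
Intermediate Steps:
Q(y) = y + 3*y² (Q(y) = (y² + (y + y)*y) + y = (y² + (2*y)*y) + y = (y² + 2*y²) + y = 3*y² + y = y + 3*y²)
(Q(1) + (-9 - 20)/(n - 5))² = (1*(1 + 3*1) + (-9 - 20)/(54 - 5))² = (1*(1 + 3) - 29/49)² = (1*4 - 29*1/49)² = (4 - 29/49)² = (167/49)² = 27889/2401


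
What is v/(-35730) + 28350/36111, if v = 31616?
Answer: -21456646/215041005 ≈ -0.099779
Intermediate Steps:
v/(-35730) + 28350/36111 = 31616/(-35730) + 28350/36111 = 31616*(-1/35730) + 28350*(1/36111) = -15808/17865 + 9450/12037 = -21456646/215041005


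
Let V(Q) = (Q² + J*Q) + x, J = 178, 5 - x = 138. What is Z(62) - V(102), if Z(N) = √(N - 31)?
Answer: -28427 + √31 ≈ -28421.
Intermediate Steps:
x = -133 (x = 5 - 1*138 = 5 - 138 = -133)
V(Q) = -133 + Q² + 178*Q (V(Q) = (Q² + 178*Q) - 133 = -133 + Q² + 178*Q)
Z(N) = √(-31 + N)
Z(62) - V(102) = √(-31 + 62) - (-133 + 102² + 178*102) = √31 - (-133 + 10404 + 18156) = √31 - 1*28427 = √31 - 28427 = -28427 + √31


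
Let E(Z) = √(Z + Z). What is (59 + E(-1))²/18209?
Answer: (59 + I*√2)²/18209 ≈ 0.19106 + 0.0091645*I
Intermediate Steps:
E(Z) = √2*√Z (E(Z) = √(2*Z) = √2*√Z)
(59 + E(-1))²/18209 = (59 + √2*√(-1))²/18209 = (59 + √2*I)²*(1/18209) = (59 + I*√2)²*(1/18209) = (59 + I*√2)²/18209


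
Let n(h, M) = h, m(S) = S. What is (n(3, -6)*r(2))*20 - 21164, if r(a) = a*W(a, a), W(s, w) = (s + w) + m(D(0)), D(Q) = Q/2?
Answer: -20684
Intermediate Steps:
D(Q) = Q/2 (D(Q) = Q*(½) = Q/2)
W(s, w) = s + w (W(s, w) = (s + w) + (½)*0 = (s + w) + 0 = s + w)
r(a) = 2*a² (r(a) = a*(a + a) = a*(2*a) = 2*a²)
(n(3, -6)*r(2))*20 - 21164 = (3*(2*2²))*20 - 21164 = (3*(2*4))*20 - 21164 = (3*8)*20 - 21164 = 24*20 - 21164 = 480 - 21164 = -20684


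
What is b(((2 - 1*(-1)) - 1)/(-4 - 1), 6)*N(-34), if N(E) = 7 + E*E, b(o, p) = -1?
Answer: -1163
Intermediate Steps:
N(E) = 7 + E²
b(((2 - 1*(-1)) - 1)/(-4 - 1), 6)*N(-34) = -(7 + (-34)²) = -(7 + 1156) = -1*1163 = -1163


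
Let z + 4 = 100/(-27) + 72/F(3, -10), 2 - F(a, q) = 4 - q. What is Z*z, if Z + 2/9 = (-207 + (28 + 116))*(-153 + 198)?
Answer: 9441290/243 ≈ 38853.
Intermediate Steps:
F(a, q) = -2 + q (F(a, q) = 2 - (4 - q) = 2 + (-4 + q) = -2 + q)
Z = -25517/9 (Z = -2/9 + (-207 + (28 + 116))*(-153 + 198) = -2/9 + (-207 + 144)*45 = -2/9 - 63*45 = -2/9 - 2835 = -25517/9 ≈ -2835.2)
z = -370/27 (z = -4 + (100/(-27) + 72/(-2 - 10)) = -4 + (100*(-1/27) + 72/(-12)) = -4 + (-100/27 + 72*(-1/12)) = -4 + (-100/27 - 6) = -4 - 262/27 = -370/27 ≈ -13.704)
Z*z = -25517/9*(-370/27) = 9441290/243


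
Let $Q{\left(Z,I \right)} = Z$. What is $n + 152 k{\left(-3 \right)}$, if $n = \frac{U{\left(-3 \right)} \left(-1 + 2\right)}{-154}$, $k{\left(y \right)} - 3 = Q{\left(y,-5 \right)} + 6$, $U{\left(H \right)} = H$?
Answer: $\frac{140451}{154} \approx 912.02$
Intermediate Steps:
$k{\left(y \right)} = 9 + y$ ($k{\left(y \right)} = 3 + \left(y + 6\right) = 3 + \left(6 + y\right) = 9 + y$)
$n = \frac{3}{154}$ ($n = \frac{\left(-3\right) \left(-1 + 2\right)}{-154} = \left(-3\right) 1 \left(- \frac{1}{154}\right) = \left(-3\right) \left(- \frac{1}{154}\right) = \frac{3}{154} \approx 0.019481$)
$n + 152 k{\left(-3 \right)} = \frac{3}{154} + 152 \left(9 - 3\right) = \frac{3}{154} + 152 \cdot 6 = \frac{3}{154} + 912 = \frac{140451}{154}$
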